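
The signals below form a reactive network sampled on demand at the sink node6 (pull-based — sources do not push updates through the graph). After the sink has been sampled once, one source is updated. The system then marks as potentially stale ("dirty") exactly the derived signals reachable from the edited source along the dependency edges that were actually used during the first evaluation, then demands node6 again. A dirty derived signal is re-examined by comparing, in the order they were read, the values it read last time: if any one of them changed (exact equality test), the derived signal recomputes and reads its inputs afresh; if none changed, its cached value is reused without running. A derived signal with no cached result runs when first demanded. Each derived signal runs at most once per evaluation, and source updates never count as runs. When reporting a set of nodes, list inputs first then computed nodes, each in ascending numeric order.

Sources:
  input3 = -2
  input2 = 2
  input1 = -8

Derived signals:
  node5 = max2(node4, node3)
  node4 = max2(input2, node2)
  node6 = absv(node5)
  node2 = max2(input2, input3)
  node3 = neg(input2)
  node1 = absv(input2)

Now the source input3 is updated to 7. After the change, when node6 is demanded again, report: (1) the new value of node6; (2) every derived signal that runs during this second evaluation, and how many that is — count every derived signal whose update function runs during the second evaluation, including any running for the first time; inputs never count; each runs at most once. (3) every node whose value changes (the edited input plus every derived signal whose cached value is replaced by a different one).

Initial pass — values computed on the first demand:
  node2 = max2(2, -2) = 2
  node3 = neg(2) = -2
  node4 = max2(2, 2) = 2
  node5 = max2(2, -2) = 2
  node6 = absv(2) = 2

Second demand — change propagation:
  node2: re-runs because input3 -2->7; new result 7.
  node4: re-runs because node2 2->7; new result 7.
  node5: re-runs because node4 2->7; new result 7.
  node6: re-runs because node5 2->7; new result 7.

node6 now evaluates to 7.
Run set: node2, node4, node5, node6 (4 run).
Changed values: input3, node2, node4, node5, node6.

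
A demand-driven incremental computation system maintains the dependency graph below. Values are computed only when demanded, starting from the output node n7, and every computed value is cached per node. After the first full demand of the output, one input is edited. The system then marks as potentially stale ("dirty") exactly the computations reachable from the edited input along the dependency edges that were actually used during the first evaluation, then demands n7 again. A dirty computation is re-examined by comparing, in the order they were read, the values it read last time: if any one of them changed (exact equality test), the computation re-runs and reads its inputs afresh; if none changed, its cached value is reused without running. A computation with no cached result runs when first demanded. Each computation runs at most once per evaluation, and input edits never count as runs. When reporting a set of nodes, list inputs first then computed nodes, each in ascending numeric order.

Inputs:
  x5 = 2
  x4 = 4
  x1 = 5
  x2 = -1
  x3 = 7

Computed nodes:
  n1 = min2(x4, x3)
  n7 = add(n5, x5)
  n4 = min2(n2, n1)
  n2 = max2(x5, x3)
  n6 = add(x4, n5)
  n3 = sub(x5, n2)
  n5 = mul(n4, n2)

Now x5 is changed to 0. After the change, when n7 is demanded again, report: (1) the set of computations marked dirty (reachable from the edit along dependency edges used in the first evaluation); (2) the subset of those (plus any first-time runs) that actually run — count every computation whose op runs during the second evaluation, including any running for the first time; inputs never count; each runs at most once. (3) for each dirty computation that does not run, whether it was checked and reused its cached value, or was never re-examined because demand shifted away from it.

First evaluation (everything demanded from the output):
  n1 = min2(4, 7) = 4
  n2 = max2(2, 7) = 7
  n4 = min2(7, 4) = 4
  n5 = mul(4, 7) = 28
  n7 = add(28, 2) = 30

Propagation after the edit:
  n2: runs — x5 2->0; result 7 (same value as before).
  n4: checked — values it read are unchanged (n2 unchanged, n1 unchanged); reused cached 4 without running.
  n5: checked — values it read are unchanged (n4 unchanged, n2 unchanged); reused cached 28 without running.
  n7: runs — x5 2->0; result 28.

Key observation: the cutoff stops propagation at n4 — its inputs' values are unchanged, so it reuses its cache.

Marked dirty: n2, n4, n5, n7.
Computations that run: n2, n7 — 2 in total.
Checked but reused from cache: n4, n5.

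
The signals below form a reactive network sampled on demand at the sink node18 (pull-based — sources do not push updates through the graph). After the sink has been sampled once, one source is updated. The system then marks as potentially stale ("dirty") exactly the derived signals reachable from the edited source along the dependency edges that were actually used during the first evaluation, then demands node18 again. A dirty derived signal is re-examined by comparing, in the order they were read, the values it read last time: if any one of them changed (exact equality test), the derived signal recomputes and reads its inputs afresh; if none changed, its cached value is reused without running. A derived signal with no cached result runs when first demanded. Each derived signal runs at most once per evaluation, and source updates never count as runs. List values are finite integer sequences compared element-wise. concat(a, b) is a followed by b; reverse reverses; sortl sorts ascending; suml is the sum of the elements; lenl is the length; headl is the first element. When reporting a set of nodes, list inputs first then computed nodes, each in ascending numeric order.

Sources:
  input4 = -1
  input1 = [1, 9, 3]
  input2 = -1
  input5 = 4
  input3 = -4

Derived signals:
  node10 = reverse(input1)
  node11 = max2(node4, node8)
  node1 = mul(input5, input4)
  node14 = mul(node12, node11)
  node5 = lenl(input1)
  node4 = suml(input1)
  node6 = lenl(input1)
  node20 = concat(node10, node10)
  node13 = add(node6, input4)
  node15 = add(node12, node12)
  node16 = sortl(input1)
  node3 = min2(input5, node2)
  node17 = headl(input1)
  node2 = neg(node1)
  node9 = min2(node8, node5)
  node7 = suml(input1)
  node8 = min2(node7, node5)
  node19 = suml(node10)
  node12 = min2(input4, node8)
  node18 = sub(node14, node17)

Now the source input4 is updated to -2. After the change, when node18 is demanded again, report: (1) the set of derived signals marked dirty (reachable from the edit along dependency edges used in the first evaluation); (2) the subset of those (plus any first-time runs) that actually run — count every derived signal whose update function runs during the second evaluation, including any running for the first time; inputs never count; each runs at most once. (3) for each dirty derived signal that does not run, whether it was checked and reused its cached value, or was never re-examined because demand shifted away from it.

Dirty set: node12, node14, node18.
Run set: node12, node14, node18 (3 run).
All dirty derived signals ended up running.

Initial pass — values computed on the first demand:
  node4 = suml([1, 9, 3]) = 13
  node5 = lenl([1, 9, 3]) = 3
  node7 = suml([1, 9, 3]) = 13
  node8 = min2(13, 3) = 3
  node11 = max2(13, 3) = 13
  node12 = min2(-1, 3) = -1
  node14 = mul(-1, 13) = -13
  node17 = headl([1, 9, 3]) = 1
  node18 = sub(-13, 1) = -14

Second demand — change propagation:
  node12: re-runs because input4 -1->-2; new result -2.
  node14: re-runs because node12 -1->-2; new result -26.
  node18: re-runs because node14 -13->-26; new result -27.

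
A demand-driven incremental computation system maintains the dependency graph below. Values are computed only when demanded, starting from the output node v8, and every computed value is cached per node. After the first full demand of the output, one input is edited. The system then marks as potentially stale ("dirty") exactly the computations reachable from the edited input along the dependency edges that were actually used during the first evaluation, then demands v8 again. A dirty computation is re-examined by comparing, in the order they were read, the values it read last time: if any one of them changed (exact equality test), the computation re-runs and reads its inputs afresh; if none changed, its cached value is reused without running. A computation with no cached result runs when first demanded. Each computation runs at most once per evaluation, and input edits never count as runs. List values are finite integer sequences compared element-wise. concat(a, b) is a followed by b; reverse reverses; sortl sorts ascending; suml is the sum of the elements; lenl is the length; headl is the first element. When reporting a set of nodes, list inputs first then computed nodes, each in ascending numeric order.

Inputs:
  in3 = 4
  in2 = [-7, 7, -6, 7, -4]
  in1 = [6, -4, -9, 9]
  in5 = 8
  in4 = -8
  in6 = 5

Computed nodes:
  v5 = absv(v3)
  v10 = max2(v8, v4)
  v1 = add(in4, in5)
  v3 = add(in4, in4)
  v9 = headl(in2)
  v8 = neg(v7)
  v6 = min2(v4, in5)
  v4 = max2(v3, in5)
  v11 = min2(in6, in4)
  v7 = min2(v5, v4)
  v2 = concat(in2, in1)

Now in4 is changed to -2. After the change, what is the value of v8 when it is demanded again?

New value of v8: -4.

First evaluation (everything demanded from the output):
  v3 = add(-8, -8) = -16
  v4 = max2(-16, 8) = 8
  v5 = absv(-16) = 16
  v7 = min2(16, 8) = 8
  v8 = neg(8) = -8

Propagation after the edit:
  v3: runs — in4 -8->-2; in4 -8->-2; result -4.
  v4: runs — v3 -16->-4; result 8 (same value as before).
  v5: runs — v3 -16->-4; result 4.
  v7: runs — v5 16->4; result 4.
  v8: runs — v7 8->4; result -4.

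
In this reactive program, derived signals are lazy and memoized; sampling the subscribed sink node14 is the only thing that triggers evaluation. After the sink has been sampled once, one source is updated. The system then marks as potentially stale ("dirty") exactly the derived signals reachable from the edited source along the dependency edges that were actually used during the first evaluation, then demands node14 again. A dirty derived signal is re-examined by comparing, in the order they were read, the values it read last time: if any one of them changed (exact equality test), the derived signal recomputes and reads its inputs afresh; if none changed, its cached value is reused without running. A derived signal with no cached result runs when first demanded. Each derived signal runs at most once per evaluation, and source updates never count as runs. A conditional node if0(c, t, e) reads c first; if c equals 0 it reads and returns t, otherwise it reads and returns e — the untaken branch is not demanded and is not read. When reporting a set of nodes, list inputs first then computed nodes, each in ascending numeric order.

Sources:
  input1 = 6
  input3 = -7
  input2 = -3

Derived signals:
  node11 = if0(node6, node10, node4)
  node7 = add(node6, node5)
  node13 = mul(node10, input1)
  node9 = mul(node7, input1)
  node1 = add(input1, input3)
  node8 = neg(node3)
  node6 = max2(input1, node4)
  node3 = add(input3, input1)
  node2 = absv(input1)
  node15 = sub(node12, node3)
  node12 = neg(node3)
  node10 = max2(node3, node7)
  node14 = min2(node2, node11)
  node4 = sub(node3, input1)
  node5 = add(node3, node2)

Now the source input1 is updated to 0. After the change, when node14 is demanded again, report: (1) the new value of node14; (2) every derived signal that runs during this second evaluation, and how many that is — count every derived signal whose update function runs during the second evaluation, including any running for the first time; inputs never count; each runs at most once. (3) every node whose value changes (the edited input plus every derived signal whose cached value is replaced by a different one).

Demanding node14 again yields -7.
9 derived signals run: node2, node3, node4, node5, node6, node7, node10, node11, node14.
The nodes whose values change: input1, node2, node3, node6.
Note the branch switch — node5, node7, node10 had no cache and run now for the first time.

First demand of the output computes:
  node2 = absv(6) = 6
  node3 = add(-7, 6) = -1
  node4 = sub(-1, 6) = -7
  node6 = max2(6, -7) = 6
  node11 = if0(node6=6 -> else branch node4) = -7
  node14 = min2(6, -7) = -7

After the edit, cleaning proceeds:
  node2: a read changed (input1 6->0) — executes, giving 0.
  node3: a read changed (input1 6->0) — executes, giving -7.
  node4: a read changed (node3 -1->-7; input1 6->0) — executes, giving -7 — identical to its old value.
  node5: had never run; runs now, result -7.
  node6: a read changed (input1 6->0) — executes, giving 0.
  node7: had never run; runs now, result -7.
  node10: had never run; runs now, result -7.
  node11: a read changed (node6 6->0) — executes, giving -7 — identical to its old value.
  node14: a read changed (node2 6->0) — executes, giving -7 — identical to its old value.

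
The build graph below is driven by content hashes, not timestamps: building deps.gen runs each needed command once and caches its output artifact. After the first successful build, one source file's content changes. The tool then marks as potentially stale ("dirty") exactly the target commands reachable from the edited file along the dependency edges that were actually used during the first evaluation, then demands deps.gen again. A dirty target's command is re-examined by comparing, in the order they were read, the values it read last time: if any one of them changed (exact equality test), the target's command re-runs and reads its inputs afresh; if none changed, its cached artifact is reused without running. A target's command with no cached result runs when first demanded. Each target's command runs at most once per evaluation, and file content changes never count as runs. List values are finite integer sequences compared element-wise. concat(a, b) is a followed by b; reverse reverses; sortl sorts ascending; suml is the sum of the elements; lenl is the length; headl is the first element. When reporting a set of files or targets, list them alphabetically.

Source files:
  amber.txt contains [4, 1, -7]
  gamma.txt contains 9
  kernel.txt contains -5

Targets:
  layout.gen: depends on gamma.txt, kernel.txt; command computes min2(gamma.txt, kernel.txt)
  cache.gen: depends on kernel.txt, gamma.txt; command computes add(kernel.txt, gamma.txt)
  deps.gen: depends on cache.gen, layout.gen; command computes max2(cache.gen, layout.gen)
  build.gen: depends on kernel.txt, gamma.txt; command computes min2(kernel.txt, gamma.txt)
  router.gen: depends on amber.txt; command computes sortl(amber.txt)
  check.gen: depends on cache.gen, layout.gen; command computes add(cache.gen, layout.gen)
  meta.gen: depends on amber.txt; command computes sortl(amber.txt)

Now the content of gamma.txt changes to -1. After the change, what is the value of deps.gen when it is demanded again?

deps.gen now evaluates to -5.

Initial pass — values computed on the first demand:
  cache.gen = add(-5, 9) = 4
  layout.gen = min2(9, -5) = -5
  deps.gen = max2(4, -5) = 4

Second demand — change propagation:
  cache.gen: re-runs because gamma.txt 9->-1; new result -6.
  layout.gen: re-runs because gamma.txt 9->-1; new result -5 (unchanged).
  deps.gen: re-runs because cache.gen 4->-6; new result -5.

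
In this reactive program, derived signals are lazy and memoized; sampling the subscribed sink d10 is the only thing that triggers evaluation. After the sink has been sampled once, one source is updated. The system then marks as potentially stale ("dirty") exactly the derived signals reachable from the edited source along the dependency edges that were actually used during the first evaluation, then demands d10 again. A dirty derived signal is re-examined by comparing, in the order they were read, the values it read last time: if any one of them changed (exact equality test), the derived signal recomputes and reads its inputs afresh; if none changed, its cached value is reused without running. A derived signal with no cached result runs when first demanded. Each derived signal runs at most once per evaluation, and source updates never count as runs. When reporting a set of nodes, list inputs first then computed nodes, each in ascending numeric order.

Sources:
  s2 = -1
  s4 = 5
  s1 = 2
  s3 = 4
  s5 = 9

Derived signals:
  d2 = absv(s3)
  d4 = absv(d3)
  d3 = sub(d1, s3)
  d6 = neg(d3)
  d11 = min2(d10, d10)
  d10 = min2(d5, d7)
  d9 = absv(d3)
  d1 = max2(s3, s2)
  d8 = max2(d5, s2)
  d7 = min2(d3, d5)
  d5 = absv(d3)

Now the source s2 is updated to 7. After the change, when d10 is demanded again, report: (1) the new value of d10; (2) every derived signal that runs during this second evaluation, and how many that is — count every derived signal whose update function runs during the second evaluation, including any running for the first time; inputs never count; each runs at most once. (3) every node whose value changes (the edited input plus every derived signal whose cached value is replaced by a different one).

Demanding d10 again yields 3.
5 derived signals run: d1, d3, d5, d7, d10.
The nodes whose values change: s2, d1, d3, d5, d7, d10.

First demand of the output computes:
  d1 = max2(4, -1) = 4
  d3 = sub(4, 4) = 0
  d5 = absv(0) = 0
  d7 = min2(0, 0) = 0
  d10 = min2(0, 0) = 0

After the edit, cleaning proceeds:
  d1: a read changed (s2 -1->7) — executes, giving 7.
  d3: a read changed (d1 4->7) — executes, giving 3.
  d5: a read changed (d3 0->3) — executes, giving 3.
  d7: a read changed (d3 0->3; d5 0->3) — executes, giving 3.
  d10: a read changed (d5 0->3; d7 0->3) — executes, giving 3.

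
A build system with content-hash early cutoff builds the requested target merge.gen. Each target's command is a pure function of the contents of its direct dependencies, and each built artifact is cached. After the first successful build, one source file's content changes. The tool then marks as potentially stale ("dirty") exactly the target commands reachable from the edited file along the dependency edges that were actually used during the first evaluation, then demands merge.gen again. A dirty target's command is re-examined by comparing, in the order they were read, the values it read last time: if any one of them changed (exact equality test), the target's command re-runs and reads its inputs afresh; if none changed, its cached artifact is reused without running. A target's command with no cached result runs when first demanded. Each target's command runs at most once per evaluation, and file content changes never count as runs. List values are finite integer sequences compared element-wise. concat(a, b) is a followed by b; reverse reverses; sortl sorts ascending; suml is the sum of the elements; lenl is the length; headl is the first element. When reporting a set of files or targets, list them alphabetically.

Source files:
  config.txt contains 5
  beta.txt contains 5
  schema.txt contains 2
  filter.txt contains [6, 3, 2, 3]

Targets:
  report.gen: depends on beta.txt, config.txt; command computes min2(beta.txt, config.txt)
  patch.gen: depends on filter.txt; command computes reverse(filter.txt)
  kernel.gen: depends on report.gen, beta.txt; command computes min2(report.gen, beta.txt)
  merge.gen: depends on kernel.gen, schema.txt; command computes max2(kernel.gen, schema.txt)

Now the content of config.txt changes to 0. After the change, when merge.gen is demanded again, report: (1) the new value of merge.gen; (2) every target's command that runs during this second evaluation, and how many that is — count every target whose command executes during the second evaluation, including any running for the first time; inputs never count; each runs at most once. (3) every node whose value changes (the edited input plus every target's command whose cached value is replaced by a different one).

New value of merge.gen: 2.
Target commands that run: kernel.gen, merge.gen, report.gen — 3 in total.
Values that change: config.txt, kernel.gen, merge.gen, report.gen.

First evaluation (everything demanded from the output):
  report.gen = min2(5, 5) = 5
  kernel.gen = min2(5, 5) = 5
  merge.gen = max2(5, 2) = 5

Propagation after the edit:
  report.gen: runs — config.txt 5->0; result 0.
  kernel.gen: runs — report.gen 5->0; result 0.
  merge.gen: runs — kernel.gen 5->0; result 2.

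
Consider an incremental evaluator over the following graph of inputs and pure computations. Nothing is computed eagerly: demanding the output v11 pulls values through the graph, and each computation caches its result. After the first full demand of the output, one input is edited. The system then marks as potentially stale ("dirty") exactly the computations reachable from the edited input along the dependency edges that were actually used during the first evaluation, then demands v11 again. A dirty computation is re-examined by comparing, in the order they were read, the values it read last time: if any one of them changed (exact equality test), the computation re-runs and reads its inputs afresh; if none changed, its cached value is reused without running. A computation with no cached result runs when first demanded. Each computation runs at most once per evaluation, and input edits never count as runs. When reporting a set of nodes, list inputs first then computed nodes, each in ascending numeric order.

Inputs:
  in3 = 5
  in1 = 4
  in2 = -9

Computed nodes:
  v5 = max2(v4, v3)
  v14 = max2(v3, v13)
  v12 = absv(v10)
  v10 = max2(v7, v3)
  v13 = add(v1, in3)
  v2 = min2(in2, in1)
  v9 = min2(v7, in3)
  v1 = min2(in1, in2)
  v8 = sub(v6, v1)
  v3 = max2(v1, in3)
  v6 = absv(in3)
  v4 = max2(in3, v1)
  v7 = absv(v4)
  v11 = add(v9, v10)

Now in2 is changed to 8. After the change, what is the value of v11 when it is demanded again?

Initial pass — values computed on the first demand:
  v1 = min2(4, -9) = -9
  v3 = max2(-9, 5) = 5
  v4 = max2(5, -9) = 5
  v7 = absv(5) = 5
  v9 = min2(5, 5) = 5
  v10 = max2(5, 5) = 5
  v11 = add(5, 5) = 10

Second demand — change propagation:
  v1: re-runs because in2 -9->8; new result 4.
  v3: re-runs because v1 -9->4; new result 5 (unchanged).
  v4: re-runs because v1 -9->4; new result 5 (unchanged).
  v7: re-examined; everything it read last time is the same (v4 unchanged) — cache 5 kept, no run.
  v9: re-examined; everything it read last time is the same (v7 unchanged, in3 unchanged) — cache 5 kept, no run.
  v10: re-examined; everything it read last time is the same (v7 unchanged, v3 unchanged) — cache 5 kept, no run.
  v11: re-examined; everything it read last time is the same (v9 unchanged, v10 unchanged) — cache 10 kept, no run.

The important point: at v7 every value read last time is unchanged, so the dirty flag clears without a run.

v11 now evaluates to 10.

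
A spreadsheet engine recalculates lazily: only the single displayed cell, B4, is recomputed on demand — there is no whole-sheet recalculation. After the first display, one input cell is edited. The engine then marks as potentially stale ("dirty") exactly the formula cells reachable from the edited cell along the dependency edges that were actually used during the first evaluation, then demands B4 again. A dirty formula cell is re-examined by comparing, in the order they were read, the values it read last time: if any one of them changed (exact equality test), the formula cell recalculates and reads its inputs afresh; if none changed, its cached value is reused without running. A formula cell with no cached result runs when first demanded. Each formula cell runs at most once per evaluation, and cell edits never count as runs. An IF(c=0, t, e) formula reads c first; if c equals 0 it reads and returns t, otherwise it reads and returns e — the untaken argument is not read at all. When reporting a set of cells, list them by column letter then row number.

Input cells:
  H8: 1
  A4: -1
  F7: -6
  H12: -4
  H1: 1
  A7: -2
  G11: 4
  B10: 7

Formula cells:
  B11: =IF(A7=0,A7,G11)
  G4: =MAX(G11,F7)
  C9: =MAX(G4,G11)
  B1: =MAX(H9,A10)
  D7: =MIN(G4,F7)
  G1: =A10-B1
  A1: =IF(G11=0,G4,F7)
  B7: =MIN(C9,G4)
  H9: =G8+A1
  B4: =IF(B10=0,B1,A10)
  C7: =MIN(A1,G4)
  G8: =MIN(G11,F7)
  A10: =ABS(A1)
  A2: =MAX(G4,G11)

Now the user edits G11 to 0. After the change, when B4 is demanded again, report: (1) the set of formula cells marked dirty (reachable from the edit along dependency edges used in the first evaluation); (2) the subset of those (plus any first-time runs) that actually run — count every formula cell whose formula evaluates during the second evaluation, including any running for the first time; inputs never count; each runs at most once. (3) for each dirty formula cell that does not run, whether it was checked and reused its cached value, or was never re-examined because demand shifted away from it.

First evaluation (everything demanded from the output):
  A1 = IF(G11=0: G11=4 -> else branch F7) = -6
  A10 = ABS(-6) = 6
  B4 = IF(B10=0: B10=7 -> else branch A10) = 6

Propagation after the edit:
  G4: demanded for the first time — runs, produces 0.
  A1: runs — G11 4->0; result 0.
  A10: runs — A1 -6->0; result 0.
  B4: runs — A10 6->0; result 0.

Key observation: a condition flipped, so demand reaches new nodes — G4 runs for the first time.

Marked dirty: A1, A10, B4.
Formula cells that run: A1, A10, B4, G4 — 4 in total.
Every dirty formula cell ran.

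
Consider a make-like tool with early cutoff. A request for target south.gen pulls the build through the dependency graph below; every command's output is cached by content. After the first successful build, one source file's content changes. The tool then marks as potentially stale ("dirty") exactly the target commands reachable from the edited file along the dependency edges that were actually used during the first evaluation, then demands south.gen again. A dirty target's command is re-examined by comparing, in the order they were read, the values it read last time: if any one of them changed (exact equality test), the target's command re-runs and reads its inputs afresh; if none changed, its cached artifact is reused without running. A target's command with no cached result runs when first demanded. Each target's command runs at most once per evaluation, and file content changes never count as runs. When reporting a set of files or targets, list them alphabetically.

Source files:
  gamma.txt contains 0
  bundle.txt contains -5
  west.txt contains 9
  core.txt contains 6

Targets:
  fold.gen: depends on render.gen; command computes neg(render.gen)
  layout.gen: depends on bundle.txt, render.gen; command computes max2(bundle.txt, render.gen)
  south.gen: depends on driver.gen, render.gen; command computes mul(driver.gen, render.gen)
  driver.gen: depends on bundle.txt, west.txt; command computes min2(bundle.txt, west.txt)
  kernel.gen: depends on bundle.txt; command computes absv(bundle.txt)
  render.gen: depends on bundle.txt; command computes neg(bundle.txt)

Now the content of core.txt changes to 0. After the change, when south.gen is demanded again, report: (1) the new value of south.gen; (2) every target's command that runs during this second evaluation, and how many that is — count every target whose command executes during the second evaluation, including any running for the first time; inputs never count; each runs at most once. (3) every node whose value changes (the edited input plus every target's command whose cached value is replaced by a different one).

First demand of the output computes:
  driver.gen = min2(-5, 9) = -5
  render.gen = neg(-5) = 5
  south.gen = mul(-5, 5) = -25

After the edit, cleaning proceeds:
  no node depends on core.txt at all; the second demand re-runs nothing.

Note the shortcut — nothing in the graph depends on core.txt at all, so no recomputation happens.

Demanding south.gen again yields -25.
0 target commands run: none.
The nodes whose values change: core.txt.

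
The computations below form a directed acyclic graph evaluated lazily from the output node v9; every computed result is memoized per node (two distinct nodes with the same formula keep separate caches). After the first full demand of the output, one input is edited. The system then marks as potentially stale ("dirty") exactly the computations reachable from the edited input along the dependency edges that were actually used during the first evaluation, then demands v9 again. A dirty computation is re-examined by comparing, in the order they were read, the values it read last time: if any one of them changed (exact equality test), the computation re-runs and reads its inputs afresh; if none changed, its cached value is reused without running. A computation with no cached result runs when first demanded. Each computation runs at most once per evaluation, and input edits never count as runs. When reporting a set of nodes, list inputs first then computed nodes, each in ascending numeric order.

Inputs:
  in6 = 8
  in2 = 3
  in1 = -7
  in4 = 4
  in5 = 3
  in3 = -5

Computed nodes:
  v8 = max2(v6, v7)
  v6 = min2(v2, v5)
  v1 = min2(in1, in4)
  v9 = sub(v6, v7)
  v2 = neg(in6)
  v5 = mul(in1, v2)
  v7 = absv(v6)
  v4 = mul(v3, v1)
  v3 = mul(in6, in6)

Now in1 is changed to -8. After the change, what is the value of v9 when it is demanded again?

Demanding v9 again yields -16.
Note the absorption at v6: it re-runs yet its value is the same, leaving the output's value untouched.

First demand of the output computes:
  v2 = neg(8) = -8
  v5 = mul(-7, -8) = 56
  v6 = min2(-8, 56) = -8
  v7 = absv(-8) = 8
  v9 = sub(-8, 8) = -16

After the edit, cleaning proceeds:
  v5: a read changed (in1 -7->-8) — executes, giving 64.
  v6: a read changed (v5 56->64) — executes, giving -8 — identical to its old value.
  v7: dirty, but its reads are unchanged (v6 unchanged); cached 8 stands.
  v9: dirty, but its reads are unchanged (v6 unchanged, v7 unchanged); cached -16 stands.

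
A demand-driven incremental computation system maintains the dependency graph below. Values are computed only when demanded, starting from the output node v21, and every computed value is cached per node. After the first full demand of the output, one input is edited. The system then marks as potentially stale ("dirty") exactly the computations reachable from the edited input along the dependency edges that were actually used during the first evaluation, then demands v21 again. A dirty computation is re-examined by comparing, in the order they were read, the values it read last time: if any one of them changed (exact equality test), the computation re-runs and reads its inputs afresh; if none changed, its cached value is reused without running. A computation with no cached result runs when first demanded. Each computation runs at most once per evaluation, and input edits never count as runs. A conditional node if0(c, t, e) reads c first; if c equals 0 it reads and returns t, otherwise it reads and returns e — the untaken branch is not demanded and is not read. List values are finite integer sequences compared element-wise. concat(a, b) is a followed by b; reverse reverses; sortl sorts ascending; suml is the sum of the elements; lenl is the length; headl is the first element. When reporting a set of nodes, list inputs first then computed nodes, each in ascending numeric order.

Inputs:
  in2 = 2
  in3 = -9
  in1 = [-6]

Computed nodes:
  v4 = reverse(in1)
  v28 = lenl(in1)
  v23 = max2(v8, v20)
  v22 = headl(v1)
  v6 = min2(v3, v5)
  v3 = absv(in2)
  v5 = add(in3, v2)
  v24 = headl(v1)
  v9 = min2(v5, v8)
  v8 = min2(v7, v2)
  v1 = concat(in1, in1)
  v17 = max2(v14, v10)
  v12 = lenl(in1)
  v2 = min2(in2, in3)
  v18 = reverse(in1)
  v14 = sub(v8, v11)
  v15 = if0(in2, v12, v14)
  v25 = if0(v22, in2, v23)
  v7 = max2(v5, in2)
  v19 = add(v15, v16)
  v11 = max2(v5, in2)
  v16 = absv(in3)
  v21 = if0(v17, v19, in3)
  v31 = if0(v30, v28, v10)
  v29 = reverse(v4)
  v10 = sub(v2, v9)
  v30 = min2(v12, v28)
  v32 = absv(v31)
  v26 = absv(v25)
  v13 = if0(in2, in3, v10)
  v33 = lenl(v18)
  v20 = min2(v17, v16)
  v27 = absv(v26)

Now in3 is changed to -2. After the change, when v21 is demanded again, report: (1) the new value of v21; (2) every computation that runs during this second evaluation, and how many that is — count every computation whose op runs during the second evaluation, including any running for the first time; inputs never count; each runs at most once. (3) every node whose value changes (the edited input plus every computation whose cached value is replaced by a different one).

First evaluation (everything demanded from the output):
  v2 = min2(2, -9) = -9
  v5 = add(-9, -9) = -18
  v7 = max2(-18, 2) = 2
  v8 = min2(2, -9) = -9
  v9 = min2(-18, -9) = -18
  v10 = sub(-9, -18) = 9
  v11 = max2(-18, 2) = 2
  v14 = sub(-9, 2) = -11
  v17 = max2(-11, 9) = 9
  v21 = if0(v17=9 -> else branch in3) = -9

Propagation after the edit:
  v2: runs — in3 -9->-2; result -2.
  v5: runs — in3 -9->-2; v2 -9->-2; result -4.
  v7: runs — v5 -18->-4; result 2 (same value as before).
  v8: runs — v2 -9->-2; result -2.
  v9: runs — v5 -18->-4; v8 -9->-2; result -4.
  v10: runs — v2 -9->-2; v9 -18->-4; result 2.
  v11: runs — v5 -18->-4; result 2 (same value as before).
  v14: runs — v8 -9->-2; result -4.
  v17: runs — v14 -11->-4; v10 9->2; result 2.
  v21: runs — v17 9->2; in3 -9->-2; result -2.

New value of v21: -2.
Computations that run: v2, v5, v7, v8, v9, v10, v11, v14, v17, v21 — 10 in total.
Values that change: in3, v2, v5, v8, v9, v10, v14, v17, v21.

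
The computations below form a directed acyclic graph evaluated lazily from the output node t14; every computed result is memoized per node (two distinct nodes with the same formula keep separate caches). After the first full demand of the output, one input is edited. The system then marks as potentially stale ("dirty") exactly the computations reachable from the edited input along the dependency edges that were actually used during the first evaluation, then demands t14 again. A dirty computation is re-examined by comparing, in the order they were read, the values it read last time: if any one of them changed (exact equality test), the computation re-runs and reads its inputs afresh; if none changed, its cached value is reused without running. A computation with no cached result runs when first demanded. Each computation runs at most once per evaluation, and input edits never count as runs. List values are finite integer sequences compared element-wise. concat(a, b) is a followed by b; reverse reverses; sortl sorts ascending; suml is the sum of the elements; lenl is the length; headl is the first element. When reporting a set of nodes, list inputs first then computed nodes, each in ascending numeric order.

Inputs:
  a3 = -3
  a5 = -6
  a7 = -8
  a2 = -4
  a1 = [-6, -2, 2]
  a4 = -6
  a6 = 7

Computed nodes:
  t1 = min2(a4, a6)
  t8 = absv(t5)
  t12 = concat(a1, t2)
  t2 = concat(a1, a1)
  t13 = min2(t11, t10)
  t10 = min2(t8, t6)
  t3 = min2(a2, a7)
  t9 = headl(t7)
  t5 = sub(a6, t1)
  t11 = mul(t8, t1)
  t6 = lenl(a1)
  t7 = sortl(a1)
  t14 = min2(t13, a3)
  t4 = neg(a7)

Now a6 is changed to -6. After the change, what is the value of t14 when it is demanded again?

First demand of the output computes:
  t1 = min2(-6, 7) = -6
  t5 = sub(7, -6) = 13
  t6 = lenl([-6, -2, 2]) = 3
  t8 = absv(13) = 13
  t10 = min2(13, 3) = 3
  t11 = mul(13, -6) = -78
  t13 = min2(-78, 3) = -78
  t14 = min2(-78, -3) = -78

After the edit, cleaning proceeds:
  t1: a read changed (a6 7->-6) — executes, giving -6 — identical to its old value.
  t5: a read changed (a6 7->-6) — executes, giving 0.
  t8: a read changed (t5 13->0) — executes, giving 0.
  t10: a read changed (t8 13->0) — executes, giving 0.
  t11: a read changed (t8 13->0) — executes, giving 0.
  t13: a read changed (t11 -78->0; t10 3->0) — executes, giving 0.
  t14: a read changed (t13 -78->0) — executes, giving -3.

Demanding t14 again yields -3.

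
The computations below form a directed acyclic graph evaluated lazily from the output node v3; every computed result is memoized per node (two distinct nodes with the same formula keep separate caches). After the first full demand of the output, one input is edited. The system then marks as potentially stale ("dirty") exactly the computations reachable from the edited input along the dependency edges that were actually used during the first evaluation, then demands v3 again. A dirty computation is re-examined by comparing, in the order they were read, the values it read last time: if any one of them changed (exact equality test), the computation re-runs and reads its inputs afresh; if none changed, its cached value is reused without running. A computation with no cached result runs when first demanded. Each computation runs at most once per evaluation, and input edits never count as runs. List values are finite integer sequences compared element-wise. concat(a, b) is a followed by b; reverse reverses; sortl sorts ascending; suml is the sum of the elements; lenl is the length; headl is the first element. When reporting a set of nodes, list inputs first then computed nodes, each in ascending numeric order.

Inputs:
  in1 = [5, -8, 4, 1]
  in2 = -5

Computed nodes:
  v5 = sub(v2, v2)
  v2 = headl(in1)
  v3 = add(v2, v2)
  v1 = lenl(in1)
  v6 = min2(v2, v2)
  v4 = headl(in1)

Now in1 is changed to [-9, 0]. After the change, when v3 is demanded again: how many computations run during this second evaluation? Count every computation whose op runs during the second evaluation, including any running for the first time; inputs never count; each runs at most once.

2 computations run: v2, v3.

First demand of the output computes:
  v2 = headl([5, -8, 4, 1]) = 5
  v3 = add(5, 5) = 10

After the edit, cleaning proceeds:
  v2: a read changed (in1 [5, -8, 4, 1]->[-9, 0]) — executes, giving -9.
  v3: a read changed (v2 5->-9; v2 5->-9) — executes, giving -18.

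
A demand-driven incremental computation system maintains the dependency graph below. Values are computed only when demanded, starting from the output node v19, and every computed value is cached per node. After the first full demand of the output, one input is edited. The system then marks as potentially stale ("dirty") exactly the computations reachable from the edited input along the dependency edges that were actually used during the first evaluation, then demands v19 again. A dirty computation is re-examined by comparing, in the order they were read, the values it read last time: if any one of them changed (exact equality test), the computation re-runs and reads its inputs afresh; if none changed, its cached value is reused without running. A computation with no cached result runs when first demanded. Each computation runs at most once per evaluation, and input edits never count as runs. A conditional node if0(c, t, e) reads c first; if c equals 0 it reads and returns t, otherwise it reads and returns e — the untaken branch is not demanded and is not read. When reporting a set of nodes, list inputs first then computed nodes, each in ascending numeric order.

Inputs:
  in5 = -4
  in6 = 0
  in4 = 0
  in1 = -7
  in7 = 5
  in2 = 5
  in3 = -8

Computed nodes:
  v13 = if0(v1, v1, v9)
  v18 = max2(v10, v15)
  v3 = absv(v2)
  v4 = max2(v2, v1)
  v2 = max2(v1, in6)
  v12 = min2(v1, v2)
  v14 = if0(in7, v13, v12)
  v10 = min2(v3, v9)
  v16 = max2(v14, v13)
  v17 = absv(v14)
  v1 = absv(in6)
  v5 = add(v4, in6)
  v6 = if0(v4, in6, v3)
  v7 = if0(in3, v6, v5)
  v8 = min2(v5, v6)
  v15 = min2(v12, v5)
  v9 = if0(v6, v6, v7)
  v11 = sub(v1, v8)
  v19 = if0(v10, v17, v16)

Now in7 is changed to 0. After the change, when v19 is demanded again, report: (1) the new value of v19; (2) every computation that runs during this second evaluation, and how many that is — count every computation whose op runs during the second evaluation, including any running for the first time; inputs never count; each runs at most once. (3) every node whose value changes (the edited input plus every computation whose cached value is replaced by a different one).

New value of v19: 0.
Computations that run: v13, v14 — 2 in total.
Values that change: in7.
Key observation: a condition flipped, so demand reaches new nodes — v13 runs for the first time.

First evaluation (everything demanded from the output):
  v1 = absv(0) = 0
  v2 = max2(0, 0) = 0
  v3 = absv(0) = 0
  v4 = max2(0, 0) = 0
  v6 = if0(v4=0 -> then branch in6) = 0
  v9 = if0(v6=0 -> then branch v6) = 0
  v10 = min2(0, 0) = 0
  v12 = min2(0, 0) = 0
  v14 = if0(in7=5 -> else branch v12) = 0
  v17 = absv(0) = 0
  v19 = if0(v10=0 -> then branch v17) = 0

Propagation after the edit:
  v13: demanded for the first time — runs, produces 0.
  v14: runs — in7 5->0; result 0 (same value as before).
  v17: checked — values it read are unchanged (v14 unchanged); reused cached 0 without running.
  v19: checked — values it read are unchanged (v10 unchanged, v17 unchanged); reused cached 0 without running.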